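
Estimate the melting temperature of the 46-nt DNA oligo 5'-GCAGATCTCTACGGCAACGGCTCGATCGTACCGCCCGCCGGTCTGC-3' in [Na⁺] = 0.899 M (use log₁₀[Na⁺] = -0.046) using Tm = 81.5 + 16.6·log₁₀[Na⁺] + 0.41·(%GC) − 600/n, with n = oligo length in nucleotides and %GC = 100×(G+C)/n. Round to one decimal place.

95.3°C

Length n = 46. Scanning the sequence gives T=8, C=18, G=13, A=7.
G+C = 31, so %GC = 31/46 × 100 = 67.391%
Salt term: 16.6 × (-0.046) = -0.764
GC term: 0.41 × 67.391 = 27.63; length term: −600/46 = −13.043
Tm = 81.5 + (-0.764) + 27.63 − 13.043 = 95.323 → 95.3°C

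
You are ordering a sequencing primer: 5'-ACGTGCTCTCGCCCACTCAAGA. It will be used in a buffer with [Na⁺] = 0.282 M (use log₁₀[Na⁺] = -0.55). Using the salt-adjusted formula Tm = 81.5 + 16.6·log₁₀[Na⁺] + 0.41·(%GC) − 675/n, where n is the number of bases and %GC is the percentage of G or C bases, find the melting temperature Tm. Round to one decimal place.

Length n = 22. Base counts: C=9, G=4, T=4, A=5
G+C = 13, so %GC = 13/22 × 100 = 59.091%
Salt term: 16.6 × (-0.55) = -9.13
GC term: 0.41 × 59.091 = 24.227; length term: −675/22 = −30.682
Tm = 81.5 + (-9.13) + 24.227 − 30.682 = 65.915 → 65.9°C

65.9°C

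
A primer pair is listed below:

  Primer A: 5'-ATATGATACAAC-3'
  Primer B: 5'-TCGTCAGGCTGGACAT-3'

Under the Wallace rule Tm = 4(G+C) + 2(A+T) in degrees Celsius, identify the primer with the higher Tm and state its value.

Primer B, 50°C

Primer A: A+T=9, G+C=3 → Tm = 2(9)+4(3) = 30°C
Primer B: A+T=7, G+C=9 → Tm = 2(7)+4(9) = 50°C
30°C vs 50°C → primer B is higher.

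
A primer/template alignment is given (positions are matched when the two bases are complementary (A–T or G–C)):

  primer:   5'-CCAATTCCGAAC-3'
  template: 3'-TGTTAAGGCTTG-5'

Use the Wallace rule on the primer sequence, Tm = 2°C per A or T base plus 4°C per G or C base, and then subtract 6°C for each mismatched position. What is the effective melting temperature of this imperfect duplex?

30°C

Primer base counts: A=4, T=2, G=1, C=5 → A+T=6, G+C=6
Perfect-match Tm = 2(6) + 4(6) = 12 + 24 = 36°C
Mismatches (positions where the bases are not complementary): 1 (at position 1)
Effective Tm = 36 − 1×6 = 36 − 6 = 30°C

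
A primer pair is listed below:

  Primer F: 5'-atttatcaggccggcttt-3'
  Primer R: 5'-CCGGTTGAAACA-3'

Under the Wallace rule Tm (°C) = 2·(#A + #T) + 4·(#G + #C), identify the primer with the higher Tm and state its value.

Primer F, 52°C

Primer F: A+T=10, G+C=8 → Tm = 2(10)+4(8) = 52°C
Primer R: A+T=6, G+C=6 → Tm = 2(6)+4(6) = 36°C
52°C vs 36°C → primer F is higher.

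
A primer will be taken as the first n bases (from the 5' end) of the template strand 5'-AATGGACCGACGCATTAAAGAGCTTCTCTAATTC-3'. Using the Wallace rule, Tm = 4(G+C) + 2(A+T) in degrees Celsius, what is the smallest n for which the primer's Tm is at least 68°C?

First 22 bases: AATGGACCGACGCATTAAAGAG → Tm = 64°C (< 68°C)
First 23 bases: AATGGACCGACGCATTAAAGAGC → Tm = 68°C (≥ 68°C)
Each additional base adds 2°C (A/T) or 4°C (G/C), so Tm is non-decreasing in n; n = 23 is the first length to reach 68°C.

n = 23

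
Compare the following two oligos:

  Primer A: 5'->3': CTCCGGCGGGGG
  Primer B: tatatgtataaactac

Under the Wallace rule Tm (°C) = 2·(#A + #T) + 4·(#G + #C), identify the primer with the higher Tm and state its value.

Primer A: A+T=1, G+C=11 → Tm = 2(1)+4(11) = 46°C
Primer B: A+T=13, G+C=3 → Tm = 2(13)+4(3) = 38°C
46°C vs 38°C → primer A is higher.

Primer A, 46°C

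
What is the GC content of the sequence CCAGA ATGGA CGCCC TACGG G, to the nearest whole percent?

67%

A=5, G=7, C=7, T=2
G+C = 7 + 7 = 14 out of 21 bases
%GC = 14/21 × 100 = 66.67% ≈ 67%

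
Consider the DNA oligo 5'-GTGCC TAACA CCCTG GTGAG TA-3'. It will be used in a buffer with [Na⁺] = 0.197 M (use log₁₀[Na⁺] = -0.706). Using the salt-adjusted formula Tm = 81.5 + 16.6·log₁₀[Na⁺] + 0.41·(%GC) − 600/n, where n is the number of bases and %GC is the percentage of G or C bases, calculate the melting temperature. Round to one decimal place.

64.9°C

Length n = 22. Scanning the sequence gives T=5, A=5, G=6, C=6.
G+C = 12, so %GC = 12/22 × 100 = 54.545%
Salt term: 16.6 × (-0.706) = -11.72
GC term: 0.41 × 54.545 = 22.363; length term: −600/22 = −27.273
Tm = 81.5 + (-11.72) + 22.363 − 27.273 = 64.87 → 64.9°C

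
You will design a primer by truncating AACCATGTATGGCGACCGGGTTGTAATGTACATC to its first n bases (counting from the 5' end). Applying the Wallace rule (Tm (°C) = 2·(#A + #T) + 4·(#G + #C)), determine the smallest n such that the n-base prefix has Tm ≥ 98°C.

First 33 bases: AACCATGTATGGCGACCGGGTTGTAATGTACAT → Tm = 96°C (< 98°C)
First 34 bases: AACCATGTATGGCGACCGGGTTGTAATGTACATC → Tm = 100°C (≥ 98°C)
Each additional base adds 2°C (A/T) or 4°C (G/C), so Tm is non-decreasing in n; n = 34 is the first length to reach 98°C.

n = 34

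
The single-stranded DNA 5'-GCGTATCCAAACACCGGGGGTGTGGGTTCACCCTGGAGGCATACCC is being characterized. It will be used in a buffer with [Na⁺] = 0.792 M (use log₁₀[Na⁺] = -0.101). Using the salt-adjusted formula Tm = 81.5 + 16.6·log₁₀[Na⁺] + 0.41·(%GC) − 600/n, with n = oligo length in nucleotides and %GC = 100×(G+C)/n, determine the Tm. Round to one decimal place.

92.6°C

Length n = 46. Base counts: G=15, T=8, A=9, C=14
G+C = 29, so %GC = 29/46 × 100 = 63.043%
Salt term: 16.6 × (-0.101) = -1.677
GC term: 0.41 × 63.043 = 25.848; length term: −600/46 = −13.043
Tm = 81.5 + (-1.677) + 25.848 − 13.043 = 92.628 → 92.6°C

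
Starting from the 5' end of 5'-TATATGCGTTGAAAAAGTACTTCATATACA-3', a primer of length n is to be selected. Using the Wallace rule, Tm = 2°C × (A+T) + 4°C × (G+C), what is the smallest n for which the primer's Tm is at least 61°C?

n = 24

First 23 bases: TATATGCGTTGAAAAAGTACTTC → Tm = 60°C (< 61°C)
First 24 bases: TATATGCGTTGAAAAAGTACTTCA → Tm = 62°C (≥ 61°C)
Each additional base adds 2°C (A/T) or 4°C (G/C), so Tm is non-decreasing in n; n = 24 is the first length to reach 61°C.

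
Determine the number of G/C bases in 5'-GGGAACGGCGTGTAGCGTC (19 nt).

13

G=9, A=3, T=3, C=4
Total G or C: 9 + 4 = 13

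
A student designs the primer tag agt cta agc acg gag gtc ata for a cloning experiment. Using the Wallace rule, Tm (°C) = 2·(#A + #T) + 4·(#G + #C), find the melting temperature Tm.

70°C

Counting bases: C=4, A=8, G=7, T=5
A+T = 13, G+C = 11
Tm = 2(13) + 4(11) = 26 + 44 = 70°C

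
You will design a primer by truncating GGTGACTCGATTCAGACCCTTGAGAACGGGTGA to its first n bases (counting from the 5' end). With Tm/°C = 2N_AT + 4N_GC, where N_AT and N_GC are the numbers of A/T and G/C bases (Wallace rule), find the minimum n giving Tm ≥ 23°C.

First 7 bases: GGTGACT → Tm = 22°C (< 23°C)
First 8 bases: GGTGACTC → Tm = 26°C (≥ 23°C)
Each additional base adds 2°C (A/T) or 4°C (G/C), so Tm is non-decreasing in n; n = 8 is the first length to reach 23°C.

n = 8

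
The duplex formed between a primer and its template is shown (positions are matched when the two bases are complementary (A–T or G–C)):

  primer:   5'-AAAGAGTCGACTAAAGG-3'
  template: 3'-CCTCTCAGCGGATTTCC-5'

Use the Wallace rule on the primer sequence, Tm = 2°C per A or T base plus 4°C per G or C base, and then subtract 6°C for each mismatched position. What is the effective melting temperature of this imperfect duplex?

Primer base counts: A=8, T=2, G=5, C=2 → A+T=10, G+C=7
Perfect-match Tm = 2(10) + 4(7) = 20 + 28 = 48°C
Mismatches (positions where the bases are not complementary): 3 (at positions 1, 2, 10)
Effective Tm = 48 − 3×6 = 48 − 18 = 30°C

30°C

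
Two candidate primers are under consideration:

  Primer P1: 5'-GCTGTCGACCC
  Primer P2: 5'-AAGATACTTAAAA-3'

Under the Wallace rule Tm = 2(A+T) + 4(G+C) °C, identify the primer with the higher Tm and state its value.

Primer P1, 38°C

Primer P1: A+T=3, G+C=8 → Tm = 2(3)+4(8) = 38°C
Primer P2: A+T=11, G+C=2 → Tm = 2(11)+4(2) = 30°C
38°C vs 30°C → primer P1 is higher.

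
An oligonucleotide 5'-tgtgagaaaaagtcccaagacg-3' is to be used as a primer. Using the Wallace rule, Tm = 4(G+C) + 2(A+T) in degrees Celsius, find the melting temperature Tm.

Base counts: T=3, G=6, A=9, C=4
AT pairs contribute 12, GC pairs contribute 10.
Tm = 2(12) + 4(10) = 24 + 40 = 64°C

64°C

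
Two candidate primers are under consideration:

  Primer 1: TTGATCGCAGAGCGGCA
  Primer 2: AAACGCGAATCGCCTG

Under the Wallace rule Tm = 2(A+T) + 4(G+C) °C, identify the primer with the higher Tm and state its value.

Primer 1, 54°C

Primer 1: A+T=7, G+C=10 → Tm = 2(7)+4(10) = 54°C
Primer 2: A+T=7, G+C=9 → Tm = 2(7)+4(9) = 50°C
54°C vs 50°C → primer 1 is higher.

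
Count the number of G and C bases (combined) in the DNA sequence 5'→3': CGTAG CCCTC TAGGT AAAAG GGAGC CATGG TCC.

A=8, C=9, T=6, G=10
Total G or C: 10 + 9 = 19

19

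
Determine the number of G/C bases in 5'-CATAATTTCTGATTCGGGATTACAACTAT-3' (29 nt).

9

Base counts: A=9, G=4, C=5, T=11
Total G or C: 4 + 5 = 9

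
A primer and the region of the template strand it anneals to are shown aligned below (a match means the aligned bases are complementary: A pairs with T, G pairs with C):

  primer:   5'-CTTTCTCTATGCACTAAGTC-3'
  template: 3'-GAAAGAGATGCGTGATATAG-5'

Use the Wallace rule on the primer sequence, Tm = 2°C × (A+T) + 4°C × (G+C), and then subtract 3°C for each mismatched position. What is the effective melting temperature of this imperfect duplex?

Primer base counts: A=4, T=8, G=2, C=6 → A+T=12, G+C=8
Perfect-match Tm = 2(12) + 4(8) = 24 + 32 = 56°C
Mismatches (positions where the bases are not complementary): 3 (at positions 10, 17, 18)
Effective Tm = 56 − 3×3 = 56 − 9 = 47°C

47°C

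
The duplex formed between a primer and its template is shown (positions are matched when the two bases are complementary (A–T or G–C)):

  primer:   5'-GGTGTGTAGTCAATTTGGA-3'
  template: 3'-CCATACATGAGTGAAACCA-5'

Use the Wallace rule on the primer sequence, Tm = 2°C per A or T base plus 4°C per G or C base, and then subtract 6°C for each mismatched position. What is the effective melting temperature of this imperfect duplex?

30°C

Primer base counts: A=4, T=7, G=7, C=1 → A+T=11, G+C=8
Perfect-match Tm = 2(11) + 4(8) = 22 + 32 = 54°C
Mismatches (positions where the bases are not complementary): 4 (at positions 4, 9, 13, 19)
Effective Tm = 54 − 4×6 = 54 − 24 = 30°C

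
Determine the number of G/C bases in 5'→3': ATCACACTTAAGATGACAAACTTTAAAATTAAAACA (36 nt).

8

Base counts: C=6, G=2, T=9, A=19
G+C = 2 + 6 = 8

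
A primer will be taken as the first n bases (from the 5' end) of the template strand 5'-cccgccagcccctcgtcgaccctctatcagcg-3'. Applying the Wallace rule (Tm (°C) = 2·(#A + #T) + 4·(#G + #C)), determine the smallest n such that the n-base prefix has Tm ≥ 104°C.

First 30 bases: CCCGCCAGCCCCTCGTCGACCCTCTATCAG → Tm = 102°C (< 104°C)
First 31 bases: CCCGCCAGCCCCTCGTCGACCCTCTATCAGC → Tm = 106°C (≥ 104°C)
Since every base adds ≥2°C, Tm only increases with n, so the threshold is first crossed at n = 31.

n = 31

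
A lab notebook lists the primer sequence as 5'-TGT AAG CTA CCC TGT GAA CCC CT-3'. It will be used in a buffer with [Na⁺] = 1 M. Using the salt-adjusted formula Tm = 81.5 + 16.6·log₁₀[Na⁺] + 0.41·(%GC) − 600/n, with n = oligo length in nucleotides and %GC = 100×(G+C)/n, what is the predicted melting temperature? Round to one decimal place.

76.8°C

Length n = 23. Scanning the sequence gives A=5, T=6, C=8, G=4.
G+C = 12, so %GC = 12/23 × 100 = 52.174%
Salt term: 16.6 × (0) = 0
GC term: 0.41 × 52.174 = 21.391; length term: −600/23 = −26.087
Tm = 81.5 + (0) + 21.391 − 26.087 = 76.804 → 76.8°C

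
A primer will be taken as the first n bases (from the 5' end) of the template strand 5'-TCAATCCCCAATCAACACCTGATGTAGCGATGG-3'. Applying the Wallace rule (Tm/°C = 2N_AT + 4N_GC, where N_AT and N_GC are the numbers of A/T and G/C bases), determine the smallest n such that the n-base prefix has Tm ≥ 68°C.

First 23 bases: TCAATCCCCAATCAACACCTGAT → Tm = 66°C (< 68°C)
First 24 bases: TCAATCCCCAATCAACACCTGATG → Tm = 70°C (≥ 68°C)
Each additional base adds 2°C (A/T) or 4°C (G/C), so Tm is non-decreasing in n; n = 24 is the first length to reach 68°C.

n = 24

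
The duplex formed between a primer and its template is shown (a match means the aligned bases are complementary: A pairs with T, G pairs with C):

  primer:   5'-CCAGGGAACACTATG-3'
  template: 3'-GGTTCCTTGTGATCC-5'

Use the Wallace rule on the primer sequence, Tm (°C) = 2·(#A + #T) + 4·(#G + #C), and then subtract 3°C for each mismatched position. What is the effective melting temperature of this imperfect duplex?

40°C

Primer base counts: A=5, T=2, G=4, C=4 → A+T=7, G+C=8
Perfect-match Tm = 2(7) + 4(8) = 14 + 32 = 46°C
Mismatches (positions where the bases are not complementary): 2 (at positions 4, 14)
Effective Tm = 46 − 2×3 = 46 − 6 = 40°C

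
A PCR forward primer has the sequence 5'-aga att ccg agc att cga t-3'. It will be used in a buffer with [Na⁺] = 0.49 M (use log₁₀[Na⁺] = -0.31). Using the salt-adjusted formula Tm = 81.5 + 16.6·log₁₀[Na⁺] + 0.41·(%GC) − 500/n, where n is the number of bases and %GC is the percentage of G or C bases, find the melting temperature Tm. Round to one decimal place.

67.3°C

Length n = 19. C=4, G=4, A=6, T=5
G+C = 8, so %GC = 8/19 × 100 = 42.105%
Salt term: 16.6 × (-0.31) = -5.146
GC term: 0.41 × 42.105 = 17.263; length term: −500/19 = −26.316
Tm = 81.5 + (-5.146) + 17.263 − 26.316 = 67.301 → 67.3°C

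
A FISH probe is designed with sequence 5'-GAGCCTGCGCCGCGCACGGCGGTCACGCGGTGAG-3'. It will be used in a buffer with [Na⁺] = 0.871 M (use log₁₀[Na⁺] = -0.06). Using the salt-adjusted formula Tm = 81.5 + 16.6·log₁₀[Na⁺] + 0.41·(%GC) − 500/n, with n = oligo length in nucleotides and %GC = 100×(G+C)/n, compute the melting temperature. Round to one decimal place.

Length n = 34. Scanning the sequence gives G=15, C=12, T=3, A=4.
G+C = 27, so %GC = 27/34 × 100 = 79.412%
Salt term: 16.6 × (-0.06) = -0.996
GC term: 0.41 × 79.412 = 32.559; length term: −500/34 = −14.706
Tm = 81.5 + (-0.996) + 32.559 − 14.706 = 98.357 → 98.4°C

98.4°C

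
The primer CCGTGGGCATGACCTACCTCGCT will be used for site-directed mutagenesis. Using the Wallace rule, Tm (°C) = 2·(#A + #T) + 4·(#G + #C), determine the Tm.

76°C

T=5, G=6, C=9, A=3
A+T = 8, G+C = 15
Tm = 2×8 + 4×15 = 76°C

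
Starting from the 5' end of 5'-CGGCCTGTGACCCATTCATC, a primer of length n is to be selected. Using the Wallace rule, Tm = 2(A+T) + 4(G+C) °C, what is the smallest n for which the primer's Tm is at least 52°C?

First 15 bases: CGGCCTGTGACCCAT → Tm = 50°C (< 52°C)
First 16 bases: CGGCCTGTGACCCATT → Tm = 52°C (≥ 52°C)
Since every base adds ≥2°C, Tm only increases with n, so the threshold is first crossed at n = 16.

n = 16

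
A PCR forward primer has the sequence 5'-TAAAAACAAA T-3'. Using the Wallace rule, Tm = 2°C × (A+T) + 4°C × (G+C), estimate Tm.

C=1, G=0, A=8, T=2
AT pairs contribute 10, GC pairs contribute 1.
Tm = 4·1 + 2·10 = 4 + 20 = 24°C

24°C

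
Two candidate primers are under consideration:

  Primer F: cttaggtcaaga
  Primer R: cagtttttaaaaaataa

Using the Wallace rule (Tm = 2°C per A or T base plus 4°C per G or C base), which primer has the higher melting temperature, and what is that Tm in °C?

Primer F: A+T=7, G+C=5 → Tm = 2(7)+4(5) = 34°C
Primer R: A+T=15, G+C=2 → Tm = 2(15)+4(2) = 38°C
34°C vs 38°C → primer R is higher.

Primer R, 38°C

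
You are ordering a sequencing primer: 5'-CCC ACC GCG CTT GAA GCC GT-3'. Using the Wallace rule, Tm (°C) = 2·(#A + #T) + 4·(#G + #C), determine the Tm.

T=3, A=3, C=9, G=5
AT pairs contribute 6, GC pairs contribute 14.
Tm = 4·14 + 2·6 = 56 + 12 = 68°C

68°C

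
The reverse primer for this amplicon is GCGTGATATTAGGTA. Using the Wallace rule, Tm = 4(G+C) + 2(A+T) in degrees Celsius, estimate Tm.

Scanning the sequence gives T=5, A=4, C=1, G=5.
AT pairs contribute 9, GC pairs contribute 6.
Tm = 4·6 + 2·9 = 24 + 18 = 42°C

42°C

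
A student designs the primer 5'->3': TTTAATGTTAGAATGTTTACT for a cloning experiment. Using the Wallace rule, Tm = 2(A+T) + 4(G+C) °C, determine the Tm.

Scanning the sequence gives A=6, G=3, C=1, T=11.
A+T = 17, G+C = 4
Tm = 2(17) + 4(4) = 34 + 16 = 50°C

50°C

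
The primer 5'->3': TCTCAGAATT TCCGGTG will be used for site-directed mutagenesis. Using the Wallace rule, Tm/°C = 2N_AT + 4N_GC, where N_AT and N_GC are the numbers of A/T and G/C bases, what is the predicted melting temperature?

Base counts: T=6, G=4, A=3, C=4
So N_AT = 9 and N_GC = 8.
Tm = 4·8 + 2·9 = 32 + 18 = 50°C

50°C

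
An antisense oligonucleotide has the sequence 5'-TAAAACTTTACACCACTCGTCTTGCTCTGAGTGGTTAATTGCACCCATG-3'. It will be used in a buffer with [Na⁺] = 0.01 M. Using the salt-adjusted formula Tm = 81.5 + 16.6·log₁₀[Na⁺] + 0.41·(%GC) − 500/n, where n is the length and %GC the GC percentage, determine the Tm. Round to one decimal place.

Length n = 49. Scanning the sequence gives T=16, A=12, G=8, C=13.
G+C = 21, so %GC = 21/49 × 100 = 42.857%
Salt term: 16.6 × (-2) = -33.2
GC term: 0.41 × 42.857 = 17.571; length term: −500/49 = −10.204
Tm = 81.5 + (-33.2) + 17.571 − 10.204 = 55.667 → 55.7°C

55.7°C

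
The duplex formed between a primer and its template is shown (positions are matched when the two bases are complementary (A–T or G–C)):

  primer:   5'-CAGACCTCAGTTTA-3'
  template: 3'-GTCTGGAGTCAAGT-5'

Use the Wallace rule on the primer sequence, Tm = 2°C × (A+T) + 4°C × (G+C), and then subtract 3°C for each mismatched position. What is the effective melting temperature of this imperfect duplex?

37°C

Primer base counts: A=4, T=4, G=2, C=4 → A+T=8, G+C=6
Perfect-match Tm = 2(8) + 4(6) = 16 + 24 = 40°C
Mismatches (positions where the bases are not complementary): 1 (at position 13)
Effective Tm = 40 − 1×3 = 40 − 3 = 37°C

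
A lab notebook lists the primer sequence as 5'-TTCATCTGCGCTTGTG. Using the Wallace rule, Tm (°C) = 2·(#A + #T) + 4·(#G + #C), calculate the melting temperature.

Scanning the sequence gives G=4, A=1, C=4, T=7.
AT pairs contribute 8, GC pairs contribute 8.
Tm = 4·8 + 2·8 = 32 + 16 = 48°C

48°C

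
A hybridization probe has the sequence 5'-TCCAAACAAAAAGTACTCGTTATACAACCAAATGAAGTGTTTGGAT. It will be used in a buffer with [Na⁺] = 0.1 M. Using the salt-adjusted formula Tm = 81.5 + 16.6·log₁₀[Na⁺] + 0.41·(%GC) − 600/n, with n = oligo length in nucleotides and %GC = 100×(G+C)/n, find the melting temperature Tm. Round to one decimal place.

Length n = 46. Counting bases: A=19, C=8, G=7, T=12
G+C = 15, so %GC = 15/46 × 100 = 32.609%
Salt term: 16.6 × (-1) = -16.6
GC term: 0.41 × 32.609 = 13.37; length term: −600/46 = −13.043
Tm = 81.5 + (-16.6) + 13.37 − 13.043 = 65.227 → 65.2°C

65.2°C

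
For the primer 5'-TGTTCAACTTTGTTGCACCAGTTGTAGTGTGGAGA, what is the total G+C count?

15

Scanning the sequence gives A=7, G=10, C=5, T=13.
G+C = 10 + 5 = 15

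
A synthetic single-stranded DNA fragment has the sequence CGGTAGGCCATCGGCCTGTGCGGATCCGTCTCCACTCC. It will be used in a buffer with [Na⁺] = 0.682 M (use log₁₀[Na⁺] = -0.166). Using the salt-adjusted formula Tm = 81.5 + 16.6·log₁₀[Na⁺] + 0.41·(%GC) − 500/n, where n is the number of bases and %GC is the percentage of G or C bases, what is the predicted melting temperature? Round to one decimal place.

93.6°C

Length n = 38. Counting bases: A=4, T=8, C=15, G=11
G+C = 26, so %GC = 26/38 × 100 = 68.421%
Salt term: 16.6 × (-0.166) = -2.756
GC term: 0.41 × 68.421 = 28.053; length term: −500/38 = −13.158
Tm = 81.5 + (-2.756) + 28.053 − 13.158 = 93.639 → 93.6°C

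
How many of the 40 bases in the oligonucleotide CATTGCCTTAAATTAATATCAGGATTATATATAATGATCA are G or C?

Scanning the sequence gives T=15, C=5, G=4, A=16.
Total G or C: 4 + 5 = 9

9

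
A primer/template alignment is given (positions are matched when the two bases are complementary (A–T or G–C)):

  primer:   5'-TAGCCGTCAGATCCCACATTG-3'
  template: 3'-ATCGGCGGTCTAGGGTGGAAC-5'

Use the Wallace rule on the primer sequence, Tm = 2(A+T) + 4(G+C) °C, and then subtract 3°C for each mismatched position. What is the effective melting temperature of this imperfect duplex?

Primer base counts: A=5, T=5, G=4, C=7 → A+T=10, G+C=11
Perfect-match Tm = 2(10) + 4(11) = 20 + 44 = 64°C
Mismatches (positions where the bases are not complementary): 2 (at positions 7, 18)
Effective Tm = 64 − 2×3 = 64 − 6 = 58°C

58°C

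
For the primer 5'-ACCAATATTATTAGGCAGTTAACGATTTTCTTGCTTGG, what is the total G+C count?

A=10, T=15, G=7, C=6
G+C = 7 + 6 = 13

13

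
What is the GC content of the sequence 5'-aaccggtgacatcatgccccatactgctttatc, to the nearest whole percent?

48%

Base counts: G=5, T=9, C=11, A=8
G+C = 5 + 11 = 16 out of 33 bases
%GC = 16/33 × 100 = 48.48% ≈ 48%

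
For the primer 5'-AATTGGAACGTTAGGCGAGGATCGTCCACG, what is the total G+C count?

G=10, C=6, T=6, A=8
Total G or C: 10 + 6 = 16

16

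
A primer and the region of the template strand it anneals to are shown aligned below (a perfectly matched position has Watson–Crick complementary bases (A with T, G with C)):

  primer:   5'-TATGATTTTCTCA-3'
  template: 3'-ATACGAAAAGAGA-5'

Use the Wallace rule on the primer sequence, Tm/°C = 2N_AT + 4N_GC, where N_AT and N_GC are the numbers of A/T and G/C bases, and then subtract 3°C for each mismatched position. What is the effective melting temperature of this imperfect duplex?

26°C

Primer base counts: A=3, T=7, G=1, C=2 → A+T=10, G+C=3
Perfect-match Tm = 2(10) + 4(3) = 20 + 12 = 32°C
Mismatches (positions where the bases are not complementary): 2 (at positions 5, 13)
Effective Tm = 32 − 2×3 = 32 − 6 = 26°C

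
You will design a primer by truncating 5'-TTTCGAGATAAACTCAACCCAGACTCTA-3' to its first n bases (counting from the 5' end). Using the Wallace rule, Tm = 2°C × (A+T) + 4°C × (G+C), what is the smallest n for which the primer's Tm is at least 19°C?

First 6 bases: TTTCGA → Tm = 16°C (< 19°C)
First 7 bases: TTTCGAG → Tm = 20°C (≥ 19°C)
Since every base adds ≥2°C, Tm only increases with n, so the threshold is first crossed at n = 7.

n = 7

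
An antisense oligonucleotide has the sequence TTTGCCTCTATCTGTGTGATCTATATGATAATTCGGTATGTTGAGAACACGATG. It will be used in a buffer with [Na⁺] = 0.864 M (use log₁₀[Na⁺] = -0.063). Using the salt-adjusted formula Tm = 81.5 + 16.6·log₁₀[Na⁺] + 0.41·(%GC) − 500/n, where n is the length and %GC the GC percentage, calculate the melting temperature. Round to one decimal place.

86.4°C

Length n = 54. Counting bases: A=13, C=8, G=12, T=21
G+C = 20, so %GC = 20/54 × 100 = 37.037%
Salt term: 16.6 × (-0.063) = -1.046
GC term: 0.41 × 37.037 = 15.185; length term: −500/54 = −9.259
Tm = 81.5 + (-1.046) + 15.185 − 9.259 = 86.38 → 86.4°C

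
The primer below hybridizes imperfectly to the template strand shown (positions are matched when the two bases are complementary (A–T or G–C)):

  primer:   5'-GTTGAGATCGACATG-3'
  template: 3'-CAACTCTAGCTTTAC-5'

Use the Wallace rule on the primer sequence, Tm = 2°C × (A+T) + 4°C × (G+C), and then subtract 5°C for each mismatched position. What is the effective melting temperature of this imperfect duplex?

39°C

Primer base counts: A=4, T=4, G=5, C=2 → A+T=8, G+C=7
Perfect-match Tm = 2(8) + 4(7) = 16 + 28 = 44°C
Mismatches (positions where the bases are not complementary): 1 (at position 12)
Effective Tm = 44 − 1×5 = 44 − 5 = 39°C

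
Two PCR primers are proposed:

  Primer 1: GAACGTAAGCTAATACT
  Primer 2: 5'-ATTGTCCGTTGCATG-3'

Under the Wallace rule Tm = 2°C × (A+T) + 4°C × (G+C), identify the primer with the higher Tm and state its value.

Primer 1: A+T=11, G+C=6 → Tm = 2(11)+4(6) = 46°C
Primer 2: A+T=8, G+C=7 → Tm = 2(8)+4(7) = 44°C
46°C vs 44°C → primer 1 is higher.

Primer 1, 46°C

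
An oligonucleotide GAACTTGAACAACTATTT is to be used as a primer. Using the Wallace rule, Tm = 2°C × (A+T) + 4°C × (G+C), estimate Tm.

Scanning the sequence gives T=6, A=7, G=2, C=3.
So N_AT = 13 and N_GC = 5.
Tm = 4·5 + 2·13 = 20 + 26 = 46°C

46°C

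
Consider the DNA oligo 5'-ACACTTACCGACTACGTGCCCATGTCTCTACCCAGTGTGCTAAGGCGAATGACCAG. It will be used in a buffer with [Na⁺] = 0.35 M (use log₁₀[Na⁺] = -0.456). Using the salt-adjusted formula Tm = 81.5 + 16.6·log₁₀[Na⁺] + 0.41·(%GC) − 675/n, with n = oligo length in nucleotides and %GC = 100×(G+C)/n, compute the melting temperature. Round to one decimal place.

Length n = 56. Counting bases: G=12, C=18, A=14, T=12
G+C = 30, so %GC = 30/56 × 100 = 53.571%
Salt term: 16.6 × (-0.456) = -7.57
GC term: 0.41 × 53.571 = 21.964; length term: −675/56 = −12.054
Tm = 81.5 + (-7.57) + 21.964 − 12.054 = 83.84 → 83.8°C

83.8°C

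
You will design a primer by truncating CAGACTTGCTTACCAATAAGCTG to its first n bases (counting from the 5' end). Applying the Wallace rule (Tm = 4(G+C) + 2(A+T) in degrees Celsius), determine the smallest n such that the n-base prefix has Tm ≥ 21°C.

n = 8

First 7 bases: CAGACTT → Tm = 20°C (< 21°C)
First 8 bases: CAGACTTG → Tm = 24°C (≥ 21°C)
Since every base adds ≥2°C, Tm only increases with n, so the threshold is first crossed at n = 8.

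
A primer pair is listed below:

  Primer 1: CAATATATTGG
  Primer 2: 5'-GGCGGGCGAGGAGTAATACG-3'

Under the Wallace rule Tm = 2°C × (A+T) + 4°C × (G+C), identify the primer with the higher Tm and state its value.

Primer 1: A+T=8, G+C=3 → Tm = 2(8)+4(3) = 28°C
Primer 2: A+T=7, G+C=13 → Tm = 2(7)+4(13) = 66°C
28°C vs 66°C → primer 2 is higher.

Primer 2, 66°C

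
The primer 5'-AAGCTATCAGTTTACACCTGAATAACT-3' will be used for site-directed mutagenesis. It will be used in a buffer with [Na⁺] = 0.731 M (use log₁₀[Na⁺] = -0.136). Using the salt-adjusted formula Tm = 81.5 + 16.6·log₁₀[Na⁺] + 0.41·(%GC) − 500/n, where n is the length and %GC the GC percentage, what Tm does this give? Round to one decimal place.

Length n = 27. T=8, G=3, C=6, A=10
G+C = 9, so %GC = 9/27 × 100 = 33.333%
Salt term: 16.6 × (-0.136) = -2.258
GC term: 0.41 × 33.333 = 13.667; length term: −500/27 = −18.519
Tm = 81.5 + (-2.258) + 13.667 − 18.519 = 74.39 → 74.4°C

74.4°C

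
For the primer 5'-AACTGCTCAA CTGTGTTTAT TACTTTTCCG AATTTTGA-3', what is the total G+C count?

12

C=7, A=9, G=5, T=17
G+C = 5 + 7 = 12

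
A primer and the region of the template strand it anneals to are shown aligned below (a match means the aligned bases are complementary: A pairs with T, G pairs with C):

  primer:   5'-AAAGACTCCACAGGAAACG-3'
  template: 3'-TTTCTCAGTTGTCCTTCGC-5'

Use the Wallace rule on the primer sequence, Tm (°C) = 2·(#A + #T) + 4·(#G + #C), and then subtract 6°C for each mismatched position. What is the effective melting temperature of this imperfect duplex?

38°C

Primer base counts: A=9, T=1, G=4, C=5 → A+T=10, G+C=9
Perfect-match Tm = 2(10) + 4(9) = 20 + 36 = 56°C
Mismatches (positions where the bases are not complementary): 3 (at positions 6, 9, 17)
Effective Tm = 56 − 3×6 = 56 − 18 = 38°C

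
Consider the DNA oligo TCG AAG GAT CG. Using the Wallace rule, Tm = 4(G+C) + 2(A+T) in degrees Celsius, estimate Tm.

Counting bases: T=2, A=3, C=2, G=4
AT pairs contribute 5, GC pairs contribute 6.
Tm = 4·6 + 2·5 = 24 + 10 = 34°C

34°C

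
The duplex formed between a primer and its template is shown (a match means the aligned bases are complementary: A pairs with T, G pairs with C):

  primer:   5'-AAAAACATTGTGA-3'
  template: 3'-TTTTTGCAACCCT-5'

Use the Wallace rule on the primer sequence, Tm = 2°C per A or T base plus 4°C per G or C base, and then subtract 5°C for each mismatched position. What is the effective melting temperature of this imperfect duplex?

22°C

Primer base counts: A=7, T=3, G=2, C=1 → A+T=10, G+C=3
Perfect-match Tm = 2(10) + 4(3) = 20 + 12 = 32°C
Mismatches (positions where the bases are not complementary): 2 (at positions 7, 11)
Effective Tm = 32 − 2×5 = 32 − 10 = 22°C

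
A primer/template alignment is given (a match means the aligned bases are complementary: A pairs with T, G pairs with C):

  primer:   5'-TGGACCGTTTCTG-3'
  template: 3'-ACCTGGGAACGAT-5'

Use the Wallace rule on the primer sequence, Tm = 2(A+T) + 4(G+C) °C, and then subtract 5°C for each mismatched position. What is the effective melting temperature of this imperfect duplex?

25°C

Primer base counts: A=1, T=5, G=4, C=3 → A+T=6, G+C=7
Perfect-match Tm = 2(6) + 4(7) = 12 + 28 = 40°C
Mismatches (positions where the bases are not complementary): 3 (at positions 7, 10, 13)
Effective Tm = 40 − 3×5 = 40 − 15 = 25°C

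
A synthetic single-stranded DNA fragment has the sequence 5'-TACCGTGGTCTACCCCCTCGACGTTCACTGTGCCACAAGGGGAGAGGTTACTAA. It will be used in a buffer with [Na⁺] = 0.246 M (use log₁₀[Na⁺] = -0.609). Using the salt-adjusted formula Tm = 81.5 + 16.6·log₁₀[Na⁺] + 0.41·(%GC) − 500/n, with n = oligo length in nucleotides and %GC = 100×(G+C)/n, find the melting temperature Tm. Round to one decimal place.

84.9°C

Length n = 54. A=12, G=14, T=12, C=16
G+C = 30, so %GC = 30/54 × 100 = 55.556%
Salt term: 16.6 × (-0.609) = -10.109
GC term: 0.41 × 55.556 = 22.778; length term: −500/54 = −9.259
Tm = 81.5 + (-10.109) + 22.778 − 9.259 = 84.91 → 84.9°C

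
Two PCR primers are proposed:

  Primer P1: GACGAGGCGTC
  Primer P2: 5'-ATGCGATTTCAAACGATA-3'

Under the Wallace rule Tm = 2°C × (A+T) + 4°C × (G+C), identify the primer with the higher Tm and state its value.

Primer P2, 48°C

Primer P1: A+T=3, G+C=8 → Tm = 2(3)+4(8) = 38°C
Primer P2: A+T=12, G+C=6 → Tm = 2(12)+4(6) = 48°C
38°C vs 48°C → primer P2 is higher.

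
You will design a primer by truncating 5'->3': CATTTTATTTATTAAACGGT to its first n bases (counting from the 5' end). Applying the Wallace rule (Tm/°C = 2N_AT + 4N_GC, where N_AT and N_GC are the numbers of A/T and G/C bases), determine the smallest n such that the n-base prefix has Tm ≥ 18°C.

n = 8

First 7 bases: CATTTTA → Tm = 16°C (< 18°C)
First 8 bases: CATTTTAT → Tm = 18°C (≥ 18°C)
Each additional base adds 2°C (A/T) or 4°C (G/C), so Tm is non-decreasing in n; n = 8 is the first length to reach 18°C.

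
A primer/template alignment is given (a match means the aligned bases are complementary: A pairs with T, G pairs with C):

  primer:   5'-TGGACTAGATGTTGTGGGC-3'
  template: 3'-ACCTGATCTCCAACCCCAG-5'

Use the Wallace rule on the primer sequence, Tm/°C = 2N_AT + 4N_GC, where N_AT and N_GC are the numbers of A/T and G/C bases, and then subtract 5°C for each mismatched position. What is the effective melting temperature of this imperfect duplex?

Primer base counts: A=3, T=6, G=8, C=2 → A+T=9, G+C=10
Perfect-match Tm = 2(9) + 4(10) = 18 + 40 = 58°C
Mismatches (positions where the bases are not complementary): 3 (at positions 10, 15, 18)
Effective Tm = 58 − 3×5 = 58 − 15 = 43°C

43°C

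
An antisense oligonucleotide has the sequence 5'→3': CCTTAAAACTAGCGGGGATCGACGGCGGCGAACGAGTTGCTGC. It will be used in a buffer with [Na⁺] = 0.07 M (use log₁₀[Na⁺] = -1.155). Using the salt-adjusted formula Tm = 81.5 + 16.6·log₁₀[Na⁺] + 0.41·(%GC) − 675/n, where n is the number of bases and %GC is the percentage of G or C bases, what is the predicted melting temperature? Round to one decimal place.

71.4°C

Length n = 43. Scanning the sequence gives T=7, G=15, C=11, A=10.
G+C = 26, so %GC = 26/43 × 100 = 60.465%
Salt term: 16.6 × (-1.155) = -19.173
GC term: 0.41 × 60.465 = 24.791; length term: −675/43 = −15.698
Tm = 81.5 + (-19.173) + 24.791 − 15.698 = 71.42 → 71.4°C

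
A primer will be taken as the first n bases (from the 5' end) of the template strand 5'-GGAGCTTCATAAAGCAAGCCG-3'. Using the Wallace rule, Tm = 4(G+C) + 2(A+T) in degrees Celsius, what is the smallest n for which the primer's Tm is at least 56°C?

First 18 bases: GGAGCTTCATAAAGCAAG → Tm = 52°C (< 56°C)
First 19 bases: GGAGCTTCATAAAGCAAGC → Tm = 56°C (≥ 56°C)
Since every base adds ≥2°C, Tm only increases with n, so the threshold is first crossed at n = 19.

n = 19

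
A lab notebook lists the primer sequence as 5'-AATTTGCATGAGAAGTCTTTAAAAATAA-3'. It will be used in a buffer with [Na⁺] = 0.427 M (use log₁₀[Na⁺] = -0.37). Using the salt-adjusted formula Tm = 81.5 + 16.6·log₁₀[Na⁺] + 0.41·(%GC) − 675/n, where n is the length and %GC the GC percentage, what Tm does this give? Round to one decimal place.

Length n = 28. Counting bases: G=4, T=9, A=13, C=2
G+C = 6, so %GC = 6/28 × 100 = 21.429%
Salt term: 16.6 × (-0.37) = -6.142
GC term: 0.41 × 21.429 = 8.786; length term: −675/28 = −24.107
Tm = 81.5 + (-6.142) + 8.786 − 24.107 = 60.037 → 60.0°C

60.0°C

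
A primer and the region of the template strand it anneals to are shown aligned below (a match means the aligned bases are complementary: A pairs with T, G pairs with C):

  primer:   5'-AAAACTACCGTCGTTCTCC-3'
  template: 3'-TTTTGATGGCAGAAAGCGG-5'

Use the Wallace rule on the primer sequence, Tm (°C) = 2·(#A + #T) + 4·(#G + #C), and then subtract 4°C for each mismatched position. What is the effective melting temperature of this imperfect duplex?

48°C

Primer base counts: A=5, T=5, G=2, C=7 → A+T=10, G+C=9
Perfect-match Tm = 2(10) + 4(9) = 20 + 36 = 56°C
Mismatches (positions where the bases are not complementary): 2 (at positions 13, 17)
Effective Tm = 56 − 2×4 = 56 − 8 = 48°C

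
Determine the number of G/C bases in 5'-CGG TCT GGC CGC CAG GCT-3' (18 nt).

Base counts: G=7, C=7, A=1, T=3
G+C = 7 + 7 = 14

14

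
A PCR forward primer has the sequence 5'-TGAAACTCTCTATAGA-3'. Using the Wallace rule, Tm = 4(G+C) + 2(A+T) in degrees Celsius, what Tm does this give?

Counting bases: A=6, T=5, G=2, C=3
AT pairs contribute 11, GC pairs contribute 5.
Tm = 2(11) + 4(5) = 22 + 20 = 42°C

42°C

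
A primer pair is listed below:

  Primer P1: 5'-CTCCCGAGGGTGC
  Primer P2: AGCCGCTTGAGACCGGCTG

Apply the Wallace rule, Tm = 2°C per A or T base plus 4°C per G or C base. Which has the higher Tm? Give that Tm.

Primer P2, 64°C

Primer P1: A+T=3, G+C=10 → Tm = 2(3)+4(10) = 46°C
Primer P2: A+T=6, G+C=13 → Tm = 2(6)+4(13) = 64°C
46°C vs 64°C → primer P2 is higher.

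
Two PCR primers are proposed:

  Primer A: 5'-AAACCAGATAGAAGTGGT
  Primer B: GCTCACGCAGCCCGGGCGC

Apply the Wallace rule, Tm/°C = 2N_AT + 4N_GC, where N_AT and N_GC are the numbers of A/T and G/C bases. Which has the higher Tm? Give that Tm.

Primer B, 70°C

Primer A: A+T=11, G+C=7 → Tm = 2(11)+4(7) = 50°C
Primer B: A+T=3, G+C=16 → Tm = 2(3)+4(16) = 70°C
50°C vs 70°C → primer B is higher.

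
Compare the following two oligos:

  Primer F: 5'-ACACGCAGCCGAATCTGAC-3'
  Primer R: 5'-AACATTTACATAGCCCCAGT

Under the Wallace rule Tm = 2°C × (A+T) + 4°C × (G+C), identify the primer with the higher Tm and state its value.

Primer F, 60°C

Primer F: A+T=8, G+C=11 → Tm = 2(8)+4(11) = 60°C
Primer R: A+T=12, G+C=8 → Tm = 2(12)+4(8) = 56°C
60°C vs 56°C → primer F is higher.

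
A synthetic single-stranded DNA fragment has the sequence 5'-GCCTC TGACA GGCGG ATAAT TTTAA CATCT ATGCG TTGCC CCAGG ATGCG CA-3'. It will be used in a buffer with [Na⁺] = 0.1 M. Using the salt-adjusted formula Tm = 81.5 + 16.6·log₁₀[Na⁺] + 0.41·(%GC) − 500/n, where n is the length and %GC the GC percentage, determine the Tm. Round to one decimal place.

Length n = 52. Counting bases: T=13, C=14, A=12, G=13
G+C = 27, so %GC = 27/52 × 100 = 51.923%
Salt term: 16.6 × (-1) = -16.6
GC term: 0.41 × 51.923 = 21.288; length term: −500/52 = −9.615
Tm = 81.5 + (-16.6) + 21.288 − 9.615 = 76.573 → 76.6°C

76.6°C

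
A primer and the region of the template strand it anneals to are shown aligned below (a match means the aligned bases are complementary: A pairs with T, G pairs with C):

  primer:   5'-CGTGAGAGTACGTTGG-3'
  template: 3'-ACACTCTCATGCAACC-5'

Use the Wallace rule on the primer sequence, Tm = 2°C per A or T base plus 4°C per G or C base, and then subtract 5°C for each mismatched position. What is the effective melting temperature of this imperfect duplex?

45°C

Primer base counts: A=3, T=4, G=7, C=2 → A+T=7, G+C=9
Perfect-match Tm = 2(7) + 4(9) = 14 + 36 = 50°C
Mismatches (positions where the bases are not complementary): 1 (at position 1)
Effective Tm = 50 − 1×5 = 50 − 5 = 45°C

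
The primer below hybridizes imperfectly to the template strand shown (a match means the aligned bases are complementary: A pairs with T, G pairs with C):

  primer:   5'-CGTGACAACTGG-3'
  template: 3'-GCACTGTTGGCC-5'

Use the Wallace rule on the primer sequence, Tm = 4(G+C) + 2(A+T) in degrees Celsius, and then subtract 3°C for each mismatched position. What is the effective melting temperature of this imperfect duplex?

Primer base counts: A=3, T=2, G=4, C=3 → A+T=5, G+C=7
Perfect-match Tm = 2(5) + 4(7) = 10 + 28 = 38°C
Mismatches (positions where the bases are not complementary): 1 (at position 10)
Effective Tm = 38 − 1×3 = 38 − 3 = 35°C

35°C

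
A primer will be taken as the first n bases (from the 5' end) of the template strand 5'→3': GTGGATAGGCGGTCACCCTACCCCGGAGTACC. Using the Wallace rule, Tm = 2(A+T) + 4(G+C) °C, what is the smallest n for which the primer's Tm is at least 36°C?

n = 11

First 10 bases: GTGGATAGGC → Tm = 32°C (< 36°C)
First 11 bases: GTGGATAGGCG → Tm = 36°C (≥ 36°C)
Since every base adds ≥2°C, Tm only increases with n, so the threshold is first crossed at n = 11.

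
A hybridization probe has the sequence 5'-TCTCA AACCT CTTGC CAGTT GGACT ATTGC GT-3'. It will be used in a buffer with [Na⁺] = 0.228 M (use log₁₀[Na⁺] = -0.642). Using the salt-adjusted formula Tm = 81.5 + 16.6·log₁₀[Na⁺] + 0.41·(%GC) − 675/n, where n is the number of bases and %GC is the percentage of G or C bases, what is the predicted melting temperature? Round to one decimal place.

69.0°C

Length n = 32. C=9, G=6, T=11, A=6
G+C = 15, so %GC = 15/32 × 100 = 46.875%
Salt term: 16.6 × (-0.642) = -10.657
GC term: 0.41 × 46.875 = 19.219; length term: −675/32 = −21.094
Tm = 81.5 + (-10.657) + 19.219 − 21.094 = 68.968 → 69.0°C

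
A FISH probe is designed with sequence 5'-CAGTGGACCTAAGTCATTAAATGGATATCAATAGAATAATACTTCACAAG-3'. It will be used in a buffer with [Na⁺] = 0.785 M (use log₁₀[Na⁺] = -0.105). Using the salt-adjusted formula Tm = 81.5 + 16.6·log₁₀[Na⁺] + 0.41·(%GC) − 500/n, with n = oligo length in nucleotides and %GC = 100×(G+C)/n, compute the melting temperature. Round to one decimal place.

Length n = 50. Base counts: C=8, G=8, T=13, A=21
G+C = 16, so %GC = 16/50 × 100 = 32%
Salt term: 16.6 × (-0.105) = -1.743
GC term: 0.41 × 32 = 13.12; length term: −500/50 = −10
Tm = 81.5 + (-1.743) + 13.12 − 10 = 82.877 → 82.9°C

82.9°C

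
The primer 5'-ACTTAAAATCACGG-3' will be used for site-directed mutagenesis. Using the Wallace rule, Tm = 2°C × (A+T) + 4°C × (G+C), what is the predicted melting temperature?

38°C

A=6, C=3, G=2, T=3
AT pairs contribute 9, GC pairs contribute 5.
Tm = 4·5 + 2·9 = 20 + 18 = 38°C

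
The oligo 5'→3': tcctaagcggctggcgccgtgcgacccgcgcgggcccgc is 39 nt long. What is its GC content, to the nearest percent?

82%

T=4, A=3, C=17, G=15
G+C = 15 + 17 = 32 out of 39 bases
%GC = 32/39 × 100 = 82.05% ≈ 82%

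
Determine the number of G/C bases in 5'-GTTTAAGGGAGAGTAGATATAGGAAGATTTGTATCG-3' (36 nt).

13

Scanning the sequence gives T=11, G=12, C=1, A=12.
Total G or C: 12 + 1 = 13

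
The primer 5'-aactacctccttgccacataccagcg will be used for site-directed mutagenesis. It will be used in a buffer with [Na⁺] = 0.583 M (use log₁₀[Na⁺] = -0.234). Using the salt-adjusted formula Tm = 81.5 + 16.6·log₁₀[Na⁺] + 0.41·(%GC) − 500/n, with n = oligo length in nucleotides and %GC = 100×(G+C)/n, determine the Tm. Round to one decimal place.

Length n = 26. T=5, G=3, C=11, A=7
G+C = 14, so %GC = 14/26 × 100 = 53.846%
Salt term: 16.6 × (-0.234) = -3.884
GC term: 0.41 × 53.846 = 22.077; length term: −500/26 = −19.231
Tm = 81.5 + (-3.884) + 22.077 − 19.231 = 80.462 → 80.5°C

80.5°C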